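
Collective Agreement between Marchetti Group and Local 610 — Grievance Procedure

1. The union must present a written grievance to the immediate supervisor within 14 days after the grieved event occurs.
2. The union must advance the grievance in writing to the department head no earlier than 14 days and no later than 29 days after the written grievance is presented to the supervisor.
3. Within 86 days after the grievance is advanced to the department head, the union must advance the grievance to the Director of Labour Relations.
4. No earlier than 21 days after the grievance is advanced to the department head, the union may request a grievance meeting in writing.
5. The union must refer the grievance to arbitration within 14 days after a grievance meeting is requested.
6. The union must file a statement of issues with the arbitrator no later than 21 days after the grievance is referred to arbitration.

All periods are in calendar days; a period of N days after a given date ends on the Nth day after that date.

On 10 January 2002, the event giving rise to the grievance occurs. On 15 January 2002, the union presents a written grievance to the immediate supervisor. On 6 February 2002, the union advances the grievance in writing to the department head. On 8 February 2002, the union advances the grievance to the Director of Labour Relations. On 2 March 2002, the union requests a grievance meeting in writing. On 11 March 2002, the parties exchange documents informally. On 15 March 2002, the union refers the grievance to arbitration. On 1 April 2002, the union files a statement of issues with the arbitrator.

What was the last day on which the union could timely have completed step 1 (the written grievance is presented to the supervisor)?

24 January 2002

Step 1 runs from 10 January 2002, when the grieved event occurs. 14 days after 10 January 2002 is 24 January 2002.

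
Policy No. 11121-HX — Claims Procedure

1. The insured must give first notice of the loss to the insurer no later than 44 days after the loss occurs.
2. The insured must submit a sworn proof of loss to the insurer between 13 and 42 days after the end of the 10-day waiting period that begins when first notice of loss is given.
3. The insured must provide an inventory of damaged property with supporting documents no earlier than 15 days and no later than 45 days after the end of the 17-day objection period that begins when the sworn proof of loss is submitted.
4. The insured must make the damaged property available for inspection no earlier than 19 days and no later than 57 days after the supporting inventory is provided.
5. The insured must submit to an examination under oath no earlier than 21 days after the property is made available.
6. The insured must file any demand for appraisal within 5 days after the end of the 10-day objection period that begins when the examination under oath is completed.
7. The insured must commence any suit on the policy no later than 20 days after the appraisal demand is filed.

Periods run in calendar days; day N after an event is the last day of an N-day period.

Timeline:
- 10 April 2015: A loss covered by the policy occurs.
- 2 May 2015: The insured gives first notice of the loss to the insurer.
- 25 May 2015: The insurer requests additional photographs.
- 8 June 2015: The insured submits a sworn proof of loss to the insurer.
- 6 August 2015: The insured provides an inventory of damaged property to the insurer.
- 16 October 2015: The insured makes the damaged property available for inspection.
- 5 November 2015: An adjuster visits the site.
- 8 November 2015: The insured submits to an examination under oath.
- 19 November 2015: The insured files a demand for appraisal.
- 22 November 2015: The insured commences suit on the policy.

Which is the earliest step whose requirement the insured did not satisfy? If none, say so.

Step 4

(1) due by 10 April 2015 + 44 days = 24 May 2015; 2 May 2015 is within that limit.
(2) the permitted window runs from 12 May 2015 + 13 = 25 May 2015 to 12 May 2015 + 42 = 23 June 2015; done 8 June 2015, which is between those dates.
(3) the permitted window runs from 25 June 2015 + 15 = 10 July 2015 to 25 June 2015 + 45 = 9 August 2015; done 6 August 2015, which is between those dates.
(4) the permitted window runs from 6 August 2015 + 19 = 25 August 2015 to 6 August 2015 + 57 = 2 October 2015; 16 October 2015 is 14 days past the end of the window.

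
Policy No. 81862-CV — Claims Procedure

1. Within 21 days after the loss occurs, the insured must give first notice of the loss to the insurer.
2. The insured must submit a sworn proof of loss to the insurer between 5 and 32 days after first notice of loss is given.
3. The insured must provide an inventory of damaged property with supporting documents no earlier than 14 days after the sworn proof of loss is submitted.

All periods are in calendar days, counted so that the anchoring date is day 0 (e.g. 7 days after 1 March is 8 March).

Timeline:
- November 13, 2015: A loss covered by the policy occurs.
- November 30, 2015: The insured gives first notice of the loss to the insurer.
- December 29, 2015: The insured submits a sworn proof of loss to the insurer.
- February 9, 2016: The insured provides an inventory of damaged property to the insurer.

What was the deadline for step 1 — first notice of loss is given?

December 4, 2015

Step 1 runs from November 13, 2015, when the loss occurs. 21 days after November 13, 2015 is December 4, 2015.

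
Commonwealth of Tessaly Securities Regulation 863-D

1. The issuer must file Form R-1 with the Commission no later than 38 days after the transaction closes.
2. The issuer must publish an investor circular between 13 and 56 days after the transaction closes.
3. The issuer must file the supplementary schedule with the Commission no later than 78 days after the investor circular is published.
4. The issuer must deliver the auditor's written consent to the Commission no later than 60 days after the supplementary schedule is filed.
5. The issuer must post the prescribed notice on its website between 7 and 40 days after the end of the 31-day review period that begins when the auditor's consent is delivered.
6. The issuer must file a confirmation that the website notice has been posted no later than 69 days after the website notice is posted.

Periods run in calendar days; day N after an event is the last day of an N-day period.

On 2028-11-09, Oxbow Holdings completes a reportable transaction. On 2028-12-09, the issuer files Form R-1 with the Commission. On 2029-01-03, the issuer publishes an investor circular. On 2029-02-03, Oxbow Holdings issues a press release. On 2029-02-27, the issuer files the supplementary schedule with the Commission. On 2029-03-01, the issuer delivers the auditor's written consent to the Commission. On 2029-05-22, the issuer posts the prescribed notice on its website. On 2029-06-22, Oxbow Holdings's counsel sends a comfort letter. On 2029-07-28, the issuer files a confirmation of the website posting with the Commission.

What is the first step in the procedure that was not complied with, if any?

Step 5

Step 1: 38 days after 2028-11-09 (when the transaction closes) is 2028-12-17; 2028-12-09 is within that limit.
Step 2: the window is 13–56 days after 2028-11-09 (when the transaction closes), so 2028-11-22 through 2029-01-04; 2029-01-03 falls inside that range.
Step 3: 78 days after 2029-01-03 (when the investor circular is published) is 2029-03-22; done 2029-02-27 — timely.
Step 4: 60 days after 2029-02-27 (when the supplementary schedule is filed) is 2029-04-28; 2029-03-01 is within that limit.
Step 5: the window is 7–40 days after 2029-04-01 (end of the 31-day review period, which began when the auditor's consent is delivered on 2029-03-01), so 2029-04-08 through 2029-05-11; done 2029-05-22 — 11 days after the window closed.
No need to go further; step 5 was not satisfied.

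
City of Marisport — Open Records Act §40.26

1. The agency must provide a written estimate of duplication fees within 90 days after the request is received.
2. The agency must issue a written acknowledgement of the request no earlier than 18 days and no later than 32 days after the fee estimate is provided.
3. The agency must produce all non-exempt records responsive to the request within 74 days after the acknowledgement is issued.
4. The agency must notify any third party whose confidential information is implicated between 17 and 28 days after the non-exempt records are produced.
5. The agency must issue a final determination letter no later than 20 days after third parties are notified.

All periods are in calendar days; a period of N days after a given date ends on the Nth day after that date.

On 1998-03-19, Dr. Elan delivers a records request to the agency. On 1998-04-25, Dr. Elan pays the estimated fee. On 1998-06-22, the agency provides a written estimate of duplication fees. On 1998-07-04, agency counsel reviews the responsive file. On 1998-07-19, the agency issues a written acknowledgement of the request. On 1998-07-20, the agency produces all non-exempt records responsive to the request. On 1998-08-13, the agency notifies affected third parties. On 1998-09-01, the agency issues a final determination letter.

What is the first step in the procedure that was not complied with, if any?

Step 1

Step 1 — counting 90 days from 1998-03-19 (when the request is received) gives a deadline of 1998-06-17; not done until 1998-06-22, 5 days after the deadline.
That is the first point of non-compliance.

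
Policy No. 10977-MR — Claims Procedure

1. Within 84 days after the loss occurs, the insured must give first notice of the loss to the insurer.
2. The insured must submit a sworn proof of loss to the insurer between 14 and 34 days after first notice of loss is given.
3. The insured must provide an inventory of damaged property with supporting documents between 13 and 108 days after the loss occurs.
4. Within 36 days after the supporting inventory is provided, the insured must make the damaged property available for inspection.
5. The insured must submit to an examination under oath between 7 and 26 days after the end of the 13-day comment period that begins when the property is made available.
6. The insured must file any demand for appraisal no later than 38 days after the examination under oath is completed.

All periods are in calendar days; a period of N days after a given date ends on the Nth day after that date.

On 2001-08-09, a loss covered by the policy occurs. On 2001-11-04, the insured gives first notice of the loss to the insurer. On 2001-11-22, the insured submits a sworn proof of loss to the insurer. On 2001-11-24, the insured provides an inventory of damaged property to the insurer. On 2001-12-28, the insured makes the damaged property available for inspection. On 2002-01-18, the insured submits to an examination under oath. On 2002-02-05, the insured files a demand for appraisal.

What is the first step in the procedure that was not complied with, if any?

Step 1: 84 days after 2001-08-09 (when the loss occurs) is 2001-11-01; not done until 2001-11-04, 3 days after the deadline.
The analysis stops there.

Step 1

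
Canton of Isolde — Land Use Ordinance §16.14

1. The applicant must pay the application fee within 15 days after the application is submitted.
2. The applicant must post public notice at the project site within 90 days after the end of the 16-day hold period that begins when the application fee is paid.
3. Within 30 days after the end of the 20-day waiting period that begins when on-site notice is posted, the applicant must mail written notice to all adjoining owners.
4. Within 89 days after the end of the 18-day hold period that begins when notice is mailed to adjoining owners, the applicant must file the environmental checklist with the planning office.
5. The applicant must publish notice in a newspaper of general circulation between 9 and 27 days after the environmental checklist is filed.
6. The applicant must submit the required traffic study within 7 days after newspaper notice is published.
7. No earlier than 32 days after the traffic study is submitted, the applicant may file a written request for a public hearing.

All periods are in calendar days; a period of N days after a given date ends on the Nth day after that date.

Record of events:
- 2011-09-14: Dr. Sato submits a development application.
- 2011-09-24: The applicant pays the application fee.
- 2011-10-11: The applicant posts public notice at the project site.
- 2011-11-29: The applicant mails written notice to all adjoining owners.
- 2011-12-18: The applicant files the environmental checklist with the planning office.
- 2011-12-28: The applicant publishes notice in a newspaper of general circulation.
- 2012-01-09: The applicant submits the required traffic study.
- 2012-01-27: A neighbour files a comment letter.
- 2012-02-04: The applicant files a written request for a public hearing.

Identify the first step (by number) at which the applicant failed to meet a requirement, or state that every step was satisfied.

Step 6

Step 1: 15 days after 2011-09-14 (when the application is submitted) is 2011-09-29; done 2011-09-24 — timely.
Step 2: 90 days after 2011-10-10 (end of the 16-day hold period, which began when the application fee is paid on 2011-09-24) is 2012-01-08; completed 2011-10-11, before the deadline.
Step 3: 30 days after 2011-10-31 (end of the 20-day waiting period, which began when on-site notice is posted on 2011-10-11) is 2011-11-30; 2011-11-29 is within that limit.
Step 4: 89 days after 2011-12-17 (end of the 18-day hold period, which began when notice is mailed to adjoining owners on 2011-11-29) is 2012-03-15; 2011-12-18 is within that limit.
Step 5: the window is 9–27 days after 2011-12-18 (when the environmental checklist is filed), so 2011-12-27 through 2012-01-14; 2011-12-28 falls inside that range.
Step 6: 7 days after 2011-12-28 (when newspaper notice is published) is 2012-01-04; not done until 2012-01-09, 5 days after the deadline.
That is the first point of non-compliance.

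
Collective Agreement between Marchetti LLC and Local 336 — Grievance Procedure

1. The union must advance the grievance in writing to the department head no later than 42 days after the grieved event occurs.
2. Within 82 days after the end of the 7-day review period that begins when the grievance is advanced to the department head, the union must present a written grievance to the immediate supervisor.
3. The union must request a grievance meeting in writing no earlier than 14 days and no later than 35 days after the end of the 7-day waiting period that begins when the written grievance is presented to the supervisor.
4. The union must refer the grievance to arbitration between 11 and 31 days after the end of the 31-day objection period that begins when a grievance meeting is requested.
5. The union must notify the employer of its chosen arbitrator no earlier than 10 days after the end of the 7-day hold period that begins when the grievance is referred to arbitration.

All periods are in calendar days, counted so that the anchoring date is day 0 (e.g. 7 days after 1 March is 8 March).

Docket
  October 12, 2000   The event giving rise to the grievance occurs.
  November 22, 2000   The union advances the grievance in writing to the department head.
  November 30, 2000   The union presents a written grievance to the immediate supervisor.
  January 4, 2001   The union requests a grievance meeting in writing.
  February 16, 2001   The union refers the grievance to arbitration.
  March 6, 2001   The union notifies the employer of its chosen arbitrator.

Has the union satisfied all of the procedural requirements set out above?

Yes

(1) due by October 12, 2000 + 42 days = November 23, 2000; done November 22, 2000 — timely.
(2) due by November 29, 2000 + 82 days = February 19, 2001; November 30, 2000 is within that limit.
(3) the permitted window runs from December 7, 2000 + 14 = December 21, 2000 to December 7, 2000 + 35 = January 11, 2001; done January 4, 2001 — within the window.
(4) the permitted window runs from February 4, 2001 + 11 = February 15, 2001 to February 4, 2001 + 31 = March 7, 2001; done February 16, 2001, which is between those dates.
(5) permitted from February 23, 2001 + 10 days = March 5, 2001 onward; done March 6, 2001, after the minimum wait.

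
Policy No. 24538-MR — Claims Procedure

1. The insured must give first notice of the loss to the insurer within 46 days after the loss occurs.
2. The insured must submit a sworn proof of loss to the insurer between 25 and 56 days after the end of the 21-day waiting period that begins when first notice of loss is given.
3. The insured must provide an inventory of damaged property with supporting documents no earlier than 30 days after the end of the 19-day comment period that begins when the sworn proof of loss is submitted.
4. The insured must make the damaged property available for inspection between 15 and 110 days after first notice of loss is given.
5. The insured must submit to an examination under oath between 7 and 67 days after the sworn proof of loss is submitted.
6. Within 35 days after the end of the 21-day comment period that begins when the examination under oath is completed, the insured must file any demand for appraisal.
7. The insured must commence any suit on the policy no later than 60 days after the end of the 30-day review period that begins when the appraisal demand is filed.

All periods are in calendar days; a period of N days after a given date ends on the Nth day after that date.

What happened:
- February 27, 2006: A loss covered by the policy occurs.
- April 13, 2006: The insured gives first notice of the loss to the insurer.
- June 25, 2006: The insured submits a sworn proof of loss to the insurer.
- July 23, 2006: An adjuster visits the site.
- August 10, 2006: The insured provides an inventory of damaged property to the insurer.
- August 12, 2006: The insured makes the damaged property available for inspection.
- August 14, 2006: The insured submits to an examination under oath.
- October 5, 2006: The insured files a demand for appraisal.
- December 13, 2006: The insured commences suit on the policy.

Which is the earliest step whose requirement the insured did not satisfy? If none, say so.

Step 3

Step 1: 46 days after February 27, 2006 (when the loss occurs) is April 14, 2006; done April 13, 2006 — timely.
Step 2: the window is 25–56 days after May 4, 2006 (end of the 21-day waiting period, which began when first notice of loss is given on April 13, 2006), so May 29, 2006 through June 29, 2006; June 25, 2006 falls inside that range.
Step 3: the earliest permitted date is 30 days after July 14, 2006 (end of the 19-day comment period, which began when the sworn proof of loss is submitted on June 25, 2006), i.e. August 13, 2006; done August 10, 2006 — 3 days too early.
Later steps need not be reached.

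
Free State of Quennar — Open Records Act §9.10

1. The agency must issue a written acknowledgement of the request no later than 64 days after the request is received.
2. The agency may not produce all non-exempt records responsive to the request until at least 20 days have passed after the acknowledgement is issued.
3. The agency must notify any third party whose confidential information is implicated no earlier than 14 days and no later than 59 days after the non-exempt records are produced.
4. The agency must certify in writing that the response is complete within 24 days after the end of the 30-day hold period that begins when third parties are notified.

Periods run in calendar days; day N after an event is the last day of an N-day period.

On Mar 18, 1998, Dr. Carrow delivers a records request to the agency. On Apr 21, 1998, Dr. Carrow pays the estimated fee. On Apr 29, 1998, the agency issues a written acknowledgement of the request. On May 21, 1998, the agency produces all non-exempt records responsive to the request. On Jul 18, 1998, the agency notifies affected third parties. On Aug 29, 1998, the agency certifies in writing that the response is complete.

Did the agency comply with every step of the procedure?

Step 1: 64 days after Mar 18, 1998 (when the request is received) is May 21, 1998; Apr 29, 1998 is within that limit.
Step 2: the earliest permitted date is 20 days after Apr 29, 1998 (when the acknowledgement is issued), i.e. May 19, 1998; done May 21, 1998, after the minimum wait.
Step 3: the window is 14–59 days after May 21, 1998 (when the non-exempt records are produced), so Jun 4, 1998 through Jul 19, 1998; done Jul 18, 1998, which is between those dates.
Step 4: 24 days after Aug 17, 1998 (end of the 30-day hold period, which began when third parties are notified on Jul 18, 1998) is Sep 10, 1998; Aug 29, 1998 is within that limit.

Yes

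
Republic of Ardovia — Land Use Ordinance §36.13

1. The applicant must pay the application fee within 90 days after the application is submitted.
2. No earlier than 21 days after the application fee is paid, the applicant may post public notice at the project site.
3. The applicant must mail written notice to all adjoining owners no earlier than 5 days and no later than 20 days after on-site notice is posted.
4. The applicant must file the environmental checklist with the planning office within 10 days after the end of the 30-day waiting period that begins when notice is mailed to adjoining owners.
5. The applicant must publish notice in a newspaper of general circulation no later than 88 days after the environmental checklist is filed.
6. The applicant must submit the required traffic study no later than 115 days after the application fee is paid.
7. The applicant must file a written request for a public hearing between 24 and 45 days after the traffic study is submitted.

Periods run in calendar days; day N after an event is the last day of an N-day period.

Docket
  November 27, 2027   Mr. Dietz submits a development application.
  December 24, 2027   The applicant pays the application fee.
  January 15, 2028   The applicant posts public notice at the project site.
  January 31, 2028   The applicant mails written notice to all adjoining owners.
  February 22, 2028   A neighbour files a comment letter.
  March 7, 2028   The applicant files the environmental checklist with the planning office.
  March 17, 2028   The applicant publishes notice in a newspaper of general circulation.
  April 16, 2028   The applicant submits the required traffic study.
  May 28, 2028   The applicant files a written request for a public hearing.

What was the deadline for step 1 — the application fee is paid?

Step 1 runs from November 27, 2027, when the application is submitted. 90 days after November 27, 2027 is February 25, 2028.

February 25, 2028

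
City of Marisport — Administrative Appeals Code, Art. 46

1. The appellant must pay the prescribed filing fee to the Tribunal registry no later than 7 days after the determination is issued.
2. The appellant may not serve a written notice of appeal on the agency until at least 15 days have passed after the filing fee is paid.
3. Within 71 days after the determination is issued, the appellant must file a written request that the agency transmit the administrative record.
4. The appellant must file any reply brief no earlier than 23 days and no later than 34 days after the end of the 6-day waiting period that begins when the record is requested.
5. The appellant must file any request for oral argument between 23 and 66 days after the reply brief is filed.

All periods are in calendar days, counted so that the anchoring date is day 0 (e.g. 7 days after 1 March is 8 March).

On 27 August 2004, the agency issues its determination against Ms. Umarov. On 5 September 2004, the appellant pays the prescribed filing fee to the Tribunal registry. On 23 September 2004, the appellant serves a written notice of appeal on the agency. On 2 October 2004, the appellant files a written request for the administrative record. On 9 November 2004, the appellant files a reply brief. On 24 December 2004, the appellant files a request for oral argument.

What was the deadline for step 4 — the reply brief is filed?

The record is requested on 2 October 2004; the 6-day waiting period therefore ends 8 October 2004, and step 4 runs from that date. The window is 23–34 days after 8 October 2004; it closes on 11 November 2004.

11 November 2004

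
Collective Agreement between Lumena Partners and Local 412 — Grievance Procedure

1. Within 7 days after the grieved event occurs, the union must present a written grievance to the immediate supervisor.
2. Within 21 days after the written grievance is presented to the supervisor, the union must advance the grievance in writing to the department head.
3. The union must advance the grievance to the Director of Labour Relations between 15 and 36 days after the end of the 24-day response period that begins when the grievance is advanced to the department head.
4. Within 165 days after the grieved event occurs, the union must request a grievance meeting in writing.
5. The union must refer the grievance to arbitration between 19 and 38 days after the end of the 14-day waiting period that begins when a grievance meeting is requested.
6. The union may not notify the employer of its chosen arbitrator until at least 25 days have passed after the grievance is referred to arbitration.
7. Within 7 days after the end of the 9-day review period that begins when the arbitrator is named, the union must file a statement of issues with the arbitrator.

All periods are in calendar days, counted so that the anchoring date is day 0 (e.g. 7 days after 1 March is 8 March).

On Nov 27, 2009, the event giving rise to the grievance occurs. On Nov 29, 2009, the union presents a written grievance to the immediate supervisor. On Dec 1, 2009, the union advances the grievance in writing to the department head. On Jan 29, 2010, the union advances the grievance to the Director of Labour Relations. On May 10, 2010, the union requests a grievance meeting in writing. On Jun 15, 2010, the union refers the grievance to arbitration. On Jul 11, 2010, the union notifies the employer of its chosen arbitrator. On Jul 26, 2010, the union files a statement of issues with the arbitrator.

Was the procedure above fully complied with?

Yes

Step 1 — counting 7 days from Nov 27, 2009 (when the grieved event occurs) gives a deadline of Dec 4, 2009; completed Nov 29, 2009, before the deadline.
Step 2 — counting 21 days from Nov 29, 2009 (when the written grievance is presented to the supervisor) gives a deadline of Dec 20, 2009; done Dec 1, 2009 — timely.
Step 3 — 15 and 36 days from Dec 25, 2009 (end of the 24-day response period, which began when the grievance is advanced to the department head on Dec 1, 2009) are Jan 9, 2010 and Jan 30, 2010 respectively; Jan 29, 2010 falls inside that range.
Step 4 — counting 165 days from Nov 27, 2009 (when the grieved event occurs) gives a deadline of May 11, 2010; May 10, 2010 is within that limit.
Step 5 — 19 and 38 days from May 24, 2010 (end of the 14-day waiting period, which began when a grievance meeting is requested on May 10, 2010) are Jun 12, 2010 and Jul 1, 2010 respectively; Jun 15, 2010 falls inside that range.
Step 6 — must wait 25 days from Jun 15, 2010 (when the grievance is referred to arbitration), so not before Jul 10, 2010; Jul 11, 2010 is on or after that date.
Step 7 — counting 7 days from Jul 20, 2010 (end of the 9-day review period, which began when the arbitrator is named on Jul 11, 2010) gives a deadline of Jul 27, 2010; done Jul 26, 2010 — timely.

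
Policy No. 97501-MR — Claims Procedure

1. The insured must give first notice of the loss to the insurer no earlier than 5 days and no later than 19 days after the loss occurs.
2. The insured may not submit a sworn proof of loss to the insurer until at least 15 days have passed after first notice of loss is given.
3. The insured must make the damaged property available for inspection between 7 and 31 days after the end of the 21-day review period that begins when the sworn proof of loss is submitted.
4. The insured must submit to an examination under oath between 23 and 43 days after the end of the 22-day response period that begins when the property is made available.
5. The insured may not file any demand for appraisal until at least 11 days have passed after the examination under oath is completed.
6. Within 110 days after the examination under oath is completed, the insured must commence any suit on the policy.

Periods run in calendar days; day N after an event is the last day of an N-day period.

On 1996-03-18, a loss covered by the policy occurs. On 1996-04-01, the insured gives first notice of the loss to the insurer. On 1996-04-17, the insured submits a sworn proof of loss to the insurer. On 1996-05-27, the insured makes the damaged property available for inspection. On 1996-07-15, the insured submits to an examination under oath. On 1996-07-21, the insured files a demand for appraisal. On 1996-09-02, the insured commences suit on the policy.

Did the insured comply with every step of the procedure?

No

Step 1: the window is 5–19 days after 1996-03-18 (when the loss occurs), so 1996-03-23 through 1996-04-06; 1996-04-01 falls inside that range.
Step 2: the earliest permitted date is 15 days after 1996-04-01 (when first notice of loss is given), i.e. 1996-04-16; done 1996-04-17 — permitted.
Step 3: the window is 7–31 days after 1996-05-08 (end of the 21-day review period, which began when the sworn proof of loss is submitted on 1996-04-17), so 1996-05-15 through 1996-06-08; done 1996-05-27, which is between those dates.
Step 4: the window is 23–43 days after 1996-06-18 (end of the 22-day response period, which began when the property is made available on 1996-05-27), so 1996-07-11 through 1996-07-31; 1996-07-15 falls inside that range.
Step 5: the earliest permitted date is 11 days after 1996-07-15 (when the examination under oath is completed), i.e. 1996-07-26; acted on 1996-07-21, 5 days prematurely.
No need to go further; step 5 was not satisfied.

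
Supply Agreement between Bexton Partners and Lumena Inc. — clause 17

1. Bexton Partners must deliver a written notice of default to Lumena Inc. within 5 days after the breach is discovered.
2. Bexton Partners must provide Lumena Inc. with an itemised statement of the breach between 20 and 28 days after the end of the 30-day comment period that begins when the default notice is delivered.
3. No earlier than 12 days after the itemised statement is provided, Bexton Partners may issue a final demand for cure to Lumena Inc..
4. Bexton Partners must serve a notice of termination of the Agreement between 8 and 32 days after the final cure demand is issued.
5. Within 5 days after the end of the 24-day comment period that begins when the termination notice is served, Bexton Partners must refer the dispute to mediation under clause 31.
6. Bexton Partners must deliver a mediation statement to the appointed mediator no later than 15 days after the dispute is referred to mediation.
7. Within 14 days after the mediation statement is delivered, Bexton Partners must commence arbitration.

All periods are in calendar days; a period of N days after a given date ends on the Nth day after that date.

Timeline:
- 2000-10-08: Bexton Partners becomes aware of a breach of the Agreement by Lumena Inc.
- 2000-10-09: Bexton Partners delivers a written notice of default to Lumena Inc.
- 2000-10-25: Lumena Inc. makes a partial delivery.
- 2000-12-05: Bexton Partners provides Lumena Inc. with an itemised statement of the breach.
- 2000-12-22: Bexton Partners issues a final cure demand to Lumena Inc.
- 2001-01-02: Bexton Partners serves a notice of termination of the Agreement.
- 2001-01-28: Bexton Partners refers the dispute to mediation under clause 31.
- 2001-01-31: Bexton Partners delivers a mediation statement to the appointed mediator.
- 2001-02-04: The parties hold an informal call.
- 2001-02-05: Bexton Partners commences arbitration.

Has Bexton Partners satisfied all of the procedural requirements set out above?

Yes

Step 1: 5 days after 2000-10-08 (when the breach is discovered) is 2000-10-13; done 2000-10-09 — timely.
Step 2: the window is 20–28 days after 2000-11-08 (end of the 30-day comment period, which began when the default notice is delivered on 2000-10-09), so 2000-11-28 through 2000-12-06; 2000-12-05 falls inside that range.
Step 3: the earliest permitted date is 12 days after 2000-12-05 (when the itemised statement is provided), i.e. 2000-12-17; 2000-12-22 is on or after that date.
Step 4: the window is 8–32 days after 2000-12-22 (when the final cure demand is issued), so 2000-12-30 through 2001-01-23; done 2001-01-02 — within the window.
Step 5: 5 days after 2001-01-26 (end of the 24-day comment period, which began when the termination notice is served on 2001-01-02) is 2001-01-31; completed 2001-01-28, before the deadline.
Step 6: 15 days after 2001-01-28 (when the dispute is referred to mediation) is 2001-02-12; done 2001-01-31 — timely.
Step 7: 14 days after 2001-01-31 (when the mediation statement is delivered) is 2001-02-14; done 2001-02-05 — timely.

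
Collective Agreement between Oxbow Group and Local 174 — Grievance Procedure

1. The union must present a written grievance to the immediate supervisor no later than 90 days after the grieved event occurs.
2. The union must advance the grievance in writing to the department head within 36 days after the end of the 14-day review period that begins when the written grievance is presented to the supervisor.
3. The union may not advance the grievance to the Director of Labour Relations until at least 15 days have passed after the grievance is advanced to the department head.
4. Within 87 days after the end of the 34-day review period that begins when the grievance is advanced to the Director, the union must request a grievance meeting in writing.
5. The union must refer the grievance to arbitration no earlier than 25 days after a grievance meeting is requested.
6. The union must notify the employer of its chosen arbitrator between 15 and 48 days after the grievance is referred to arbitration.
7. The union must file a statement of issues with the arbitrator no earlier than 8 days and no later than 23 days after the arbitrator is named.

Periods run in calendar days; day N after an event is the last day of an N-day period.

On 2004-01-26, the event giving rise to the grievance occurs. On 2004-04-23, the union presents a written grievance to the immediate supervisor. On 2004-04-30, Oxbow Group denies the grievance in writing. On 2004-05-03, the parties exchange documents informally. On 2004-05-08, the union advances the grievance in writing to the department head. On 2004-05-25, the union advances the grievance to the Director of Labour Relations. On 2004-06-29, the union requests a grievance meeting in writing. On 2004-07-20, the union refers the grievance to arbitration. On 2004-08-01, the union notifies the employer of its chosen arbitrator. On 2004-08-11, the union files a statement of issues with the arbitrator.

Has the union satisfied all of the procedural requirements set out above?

Step 1 — counting 90 days from 2004-01-26 (when the grieved event occurs) gives a deadline of 2004-04-25; completed 2004-04-23, before the deadline.
Step 2 — counting 36 days from 2004-05-07 (end of the 14-day review period, which began when the written grievance is presented to the supervisor on 2004-04-23) gives a deadline of 2004-06-12; done 2004-05-08 — timely.
Step 3 — must wait 15 days from 2004-05-08 (when the grievance is advanced to the department head), so not before 2004-05-23; done 2004-05-25, after the minimum wait.
Step 4 — counting 87 days from 2004-06-28 (end of the 34-day review period, which began when the grievance is advanced to the Director on 2004-05-25) gives a deadline of 2004-09-23; done 2004-06-29 — timely.
Step 5 — must wait 25 days from 2004-06-29 (when a grievance meeting is requested), so not before 2004-07-24; 2004-07-20 is 4 days before the earliest permitted date.
No need to go further; step 5 was not satisfied.

No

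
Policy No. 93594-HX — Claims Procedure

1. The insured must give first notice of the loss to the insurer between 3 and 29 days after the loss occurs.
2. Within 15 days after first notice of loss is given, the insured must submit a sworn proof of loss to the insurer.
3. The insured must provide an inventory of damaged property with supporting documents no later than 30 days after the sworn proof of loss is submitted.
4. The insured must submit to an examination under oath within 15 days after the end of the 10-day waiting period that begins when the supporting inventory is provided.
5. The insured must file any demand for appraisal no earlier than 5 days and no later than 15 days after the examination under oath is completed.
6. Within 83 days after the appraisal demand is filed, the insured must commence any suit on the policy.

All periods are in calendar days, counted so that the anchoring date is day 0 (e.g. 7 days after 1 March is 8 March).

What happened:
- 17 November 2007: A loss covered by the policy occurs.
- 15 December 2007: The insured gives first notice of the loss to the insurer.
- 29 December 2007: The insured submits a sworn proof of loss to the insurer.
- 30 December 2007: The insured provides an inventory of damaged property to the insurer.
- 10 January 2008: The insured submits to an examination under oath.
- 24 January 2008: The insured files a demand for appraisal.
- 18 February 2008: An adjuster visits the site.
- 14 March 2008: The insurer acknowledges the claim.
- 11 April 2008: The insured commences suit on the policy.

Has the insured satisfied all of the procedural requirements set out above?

Step 1 — 3 and 29 days from 17 November 2007 (when the loss occurs) are 20 November 2007 and 16 December 2007 respectively; done 15 December 2007 — within the window.
Step 2 — counting 15 days from 15 December 2007 (when first notice of loss is given) gives a deadline of 30 December 2007; completed 29 December 2007, before the deadline.
Step 3 — counting 30 days from 29 December 2007 (when the sworn proof of loss is submitted) gives a deadline of 28 January 2008; done 30 December 2007 — timely.
Step 4 — counting 15 days from 9 January 2008 (end of the 10-day waiting period, which began when the supporting inventory is provided on 30 December 2007) gives a deadline of 24 January 2008; done 10 January 2008 — timely.
Step 5 — 5 and 15 days from 10 January 2008 (when the examination under oath is completed) are 15 January 2008 and 25 January 2008 respectively; done 24 January 2008 — within the window.
Step 6 — counting 83 days from 24 January 2008 (when the appraisal demand is filed) gives a deadline of 16 April 2008; completed 11 April 2008, before the deadline.

Yes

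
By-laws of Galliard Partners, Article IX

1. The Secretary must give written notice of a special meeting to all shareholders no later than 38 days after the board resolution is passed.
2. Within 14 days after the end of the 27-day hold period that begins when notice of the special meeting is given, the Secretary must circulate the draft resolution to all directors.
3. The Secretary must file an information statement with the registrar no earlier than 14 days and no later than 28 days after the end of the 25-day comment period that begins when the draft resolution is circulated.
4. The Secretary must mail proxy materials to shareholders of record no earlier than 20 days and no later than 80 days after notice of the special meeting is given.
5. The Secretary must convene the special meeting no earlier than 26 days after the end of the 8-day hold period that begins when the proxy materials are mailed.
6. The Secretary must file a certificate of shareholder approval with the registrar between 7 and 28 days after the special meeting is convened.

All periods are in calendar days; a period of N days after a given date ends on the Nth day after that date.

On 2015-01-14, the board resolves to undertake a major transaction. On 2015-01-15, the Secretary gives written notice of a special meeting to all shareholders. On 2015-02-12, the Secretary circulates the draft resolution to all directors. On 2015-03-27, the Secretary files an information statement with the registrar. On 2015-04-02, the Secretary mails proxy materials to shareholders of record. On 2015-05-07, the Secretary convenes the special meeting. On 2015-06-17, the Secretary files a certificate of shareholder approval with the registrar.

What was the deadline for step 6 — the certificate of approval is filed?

2015-06-04

Step 6 runs from 2015-05-07, when the special meeting is convened. The window is 7–28 days after 2015-05-07; it closes on 2015-06-04.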